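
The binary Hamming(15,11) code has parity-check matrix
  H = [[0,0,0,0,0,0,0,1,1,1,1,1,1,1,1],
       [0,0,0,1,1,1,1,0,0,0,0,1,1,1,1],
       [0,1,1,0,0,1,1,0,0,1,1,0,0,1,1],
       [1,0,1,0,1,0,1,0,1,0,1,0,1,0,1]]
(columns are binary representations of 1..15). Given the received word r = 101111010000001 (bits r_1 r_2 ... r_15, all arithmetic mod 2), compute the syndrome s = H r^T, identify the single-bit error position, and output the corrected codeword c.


s = (0, 0, 1, 0)^T, error position = 2, corrected codeword c = 111111010000001

Compute s = H r^T mod 2 one row at a time:
  s_1 = 1 + 0 + 0 + 0 + 0 + 0 + 0 + 1 = 2 ≡ 0 (mod 2).
  s_2 = 1 + 1 + 1 + 0 + 0 + 0 + 0 + 1 = 4 ≡ 0 (mod 2).
  s_3 = 0 + 1 + 1 + 0 + 0 + 0 + 0 + 1 = 3 ≡ 1 (mod 2).
  s_4 = 1 + 1 + 1 + 0 + 0 + 0 + 0 + 1 = 4 ≡ 0 (mod 2).
s = (0, 0, 1, 0)^T — this equals column 2 of H (binary 0010), so error is at position 2.
Correct: flip bit 2 of r = 101111010000001 to get c = 111111010000001.


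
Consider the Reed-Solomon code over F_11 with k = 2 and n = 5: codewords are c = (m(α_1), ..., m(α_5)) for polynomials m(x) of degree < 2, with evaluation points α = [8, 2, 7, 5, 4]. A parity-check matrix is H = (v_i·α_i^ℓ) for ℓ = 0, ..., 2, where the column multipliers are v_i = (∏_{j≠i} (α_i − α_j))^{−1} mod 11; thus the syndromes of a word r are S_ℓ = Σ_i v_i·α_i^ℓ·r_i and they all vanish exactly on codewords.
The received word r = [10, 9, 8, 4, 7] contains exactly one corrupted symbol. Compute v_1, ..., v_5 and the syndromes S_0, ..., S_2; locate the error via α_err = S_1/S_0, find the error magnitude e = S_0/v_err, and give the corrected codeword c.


S = (3, 1, 4), error at position 5, error magnitude e = 5, c = [10, 9, 8, 4, 2].

Step 1: column multipliers v_i = (∏_{j≠i}(α_i − α_j))^{−1} mod 11.
  i = 1 (α = 8): (8−2)(8−7)(8−5)(8−4) = 6·1·3·4 = 72 ≡ 6, so v_1 = 6^{−1} = 2 (mod 11).
  i = 2 (α = 2): (2−8)(2−7)(2−5)(2−4) = (−6)·(−5)·(−3)·(−2) = 180 ≡ 4, so v_2 = 4^{−1} = 3 (mod 11).
  i = 3 (α = 7): (7−8)(7−2)(7−5)(7−4) = (−1)·5·2·3 = −30 ≡ 3, so v_3 = 3^{−1} = 4 (mod 11).
  i = 4 (α = 5): (5−8)(5−2)(5−7)(5−4) = (−3)·3·(−2)·1 = 18 ≡ 7, so v_4 = 7^{−1} = 8 (mod 11).
  i = 5 (α = 4): (4−8)(4−2)(4−7)(4−5) = (−4)·2·(−3)·(−1) = −24 ≡ 9, so v_5 = 9^{−1} = 5 (mod 11).
  v = [2, 3, 4, 8, 5].
Step 2: syndromes of r = [10, 9, 8, 4, 7] (all sums mod 11).
  S_0 = Σ v_i r_i = 2·10 + 3·9 + 4·8 + 8·4 + 5·7 = 146 ≡ 3.
  S_1 = Σ v_i α_i r_i = 2·8·10 + 3·2·9 + 4·7·8 + 8·5·4 + 5·4·7 = 738 ≡ 1.
  α_i^2 mod 11 = [9, 4, 5, 3, 5].
  S_2 = Σ v_i α_i^2 r_i = 2·9·10 + 3·4·9 + 4·5·8 + 8·3·4 + 5·5·7 = 719 ≡ 4.
  S = (3, 1, 4) ≠ 0, so r is not a codeword (an error is present).
Step 3: locate the error. For a single error e at position i, S_ℓ = v_i·e·α_i^ℓ, so α_err = S_1/S_0.
  S_0^{−1} = 3^{−1} = 4 (mod 11), so α_err = 1·4 = 4 ≡ 4 = α_5. Error position i = 5.
  Consistency check: S_2/S_1 = 4·1 = 4 ≡ 4 = α_err ✓ (single-error assumption holds).
Step 4: error magnitude e = S_0/v_5 = S_0·∏_{j≠5}(α_5 − α_j) = 3·9 = 27 ≡ 5 (mod 11).
Step 5: correct position 5: c_5 = r_5 − e = 7 − 5 ≡ 2 (mod 11). Hence c = [10, 9, 8, 4, 2].
  Check: interpolating c through the α_i gives m(x) = 5 + 2·x (degree < 2) with m(α_i) = c_i for every i, so c is indeed a codeword.


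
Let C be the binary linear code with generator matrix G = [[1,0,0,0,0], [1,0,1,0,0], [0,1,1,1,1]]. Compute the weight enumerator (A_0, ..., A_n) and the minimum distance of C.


Weight distribution: A_0 = 1, A_1 = 2, A_2 = 1, A_3 = 1, A_4 = 2, A_5 = 1. Minimum distance d = 1.

Enumerate all 2^3 = 8 messages m ∈ F_2^3.
For each, compute codeword c = mG in F_2^5, then tally its weight.
  m = 000 → c = 00000, weight = 0.
  m = 100 → c = 10000, weight = 1.
  m = 010 → c = 10100, weight = 2.
  m = 110 → c = 00100, weight = 1.
  m = 001 → c = 01111, weight = 4.
  m = 101 → c = 11111, weight = 5.
  m = 011 → c = 11011, weight = 4.
  m = 111 → c = 01011, weight = 3.
Tally weights:
  weight 0: 1 codewords.
  weight 1: 2 codewords.
  weight 2: 1 codewords.
  weight 3: 1 codewords.
  weight 4: 2 codewords.
  weight 5: 1 codewords.
Minimum distance d = smallest w > 0 with A_w > 0 = 1.
Sanity: Σ A_w = 8 = 2^3 = 8 ✓.


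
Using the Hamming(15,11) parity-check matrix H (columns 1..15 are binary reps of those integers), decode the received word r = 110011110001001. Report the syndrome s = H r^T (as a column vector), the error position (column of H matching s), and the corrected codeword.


s = (1, 1, 0, 0)^T, error position = 12, corrected codeword c = 110011110000001

Compute s = H r^T mod 2 one row at a time:
  s_1 = 1 + 0 + 0 + 0 + 1 + 0 + 0 + 1 = 3 ≡ 1 (mod 2).
  s_2 = 0 + 1 + 1 + 1 + 1 + 0 + 0 + 1 = 5 ≡ 1 (mod 2).
  s_3 = 1 + 0 + 1 + 1 + 0 + 0 + 0 + 1 = 4 ≡ 0 (mod 2).
  s_4 = 1 + 0 + 1 + 1 + 0 + 0 + 0 + 1 = 4 ≡ 0 (mod 2).
s = (1, 1, 0, 0)^T — this equals column 12 of H (binary 1100), so error is at position 12.
Correct: flip bit 12 of r = 110011110001001 to get c = 110011110000001.


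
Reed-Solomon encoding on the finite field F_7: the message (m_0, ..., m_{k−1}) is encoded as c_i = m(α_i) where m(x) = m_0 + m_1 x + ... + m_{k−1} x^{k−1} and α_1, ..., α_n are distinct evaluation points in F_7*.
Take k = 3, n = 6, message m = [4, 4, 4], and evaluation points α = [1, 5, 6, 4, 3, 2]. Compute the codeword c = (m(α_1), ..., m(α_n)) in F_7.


c = [5, 5, 4, 0, 3, 0]

Message polynomial: m(x) = 4 + 4·x + 4·x^2 (mod 7).
For each evaluation point α_i, compute m(α_i) mod 7:
  α_1 = 1: Horner steps 4 → 1 → 5, so m(1) = 5.
  α_2 = 5: Horner steps 4 → 3 → 5, so m(5) = 5.
  α_3 = 6: Horner steps 4 → 0 → 4, so m(6) = 4.
  α_4 = 4: Horner steps 4 → 6 → 0, so m(4) = 0.
  α_5 = 3: Horner steps 4 → 2 → 3, so m(3) = 3.
  α_6 = 2: Horner steps 4 → 5 → 0, so m(2) = 0.
Codeword c = [5, 5, 4, 0, 3, 0] ∈ F_7^6.


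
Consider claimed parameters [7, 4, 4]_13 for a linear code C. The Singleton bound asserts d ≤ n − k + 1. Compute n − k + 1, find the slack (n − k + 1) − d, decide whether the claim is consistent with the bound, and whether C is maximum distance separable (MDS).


Singleton RHS = n − k + 1 = 4, slack = 0, bound satisfied, MDS.

Singleton bound: d ≤ n − k + 1.
Here n = 7, k = 4, so n − k + 1 = 4.
Given d = 4, check d ≤ 4: YES.
Slack = (n − k + 1) − d = 0.
The code is MDS (slack = 0).
Description: the claimed parameters are [7, 4, 4]_13; such a code would be MDS (meets Singleton bound).


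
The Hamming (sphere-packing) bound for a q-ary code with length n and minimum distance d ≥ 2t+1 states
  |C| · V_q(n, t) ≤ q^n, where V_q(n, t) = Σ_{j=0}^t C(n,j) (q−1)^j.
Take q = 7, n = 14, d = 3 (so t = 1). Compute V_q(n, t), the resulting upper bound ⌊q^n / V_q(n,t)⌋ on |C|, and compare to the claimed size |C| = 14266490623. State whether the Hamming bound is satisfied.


V_q(n, t) = 85, q^n = 678223072849, Hamming bound = 7979094974, |C| = 14266490623 > bound (violated).

Step 1: Compute V_q(n, t) = Σ_{j=0}^1 C(n, j) (q−1)^j.
  j = 0: C(14,0)·(6)^0 = 1·1 = 1.
  j = 1: C(14,1)·(6)^1 = 14·6 = 84.
  V_q(n, t) = 1 + 84 = 85.
Step 2: q^n = 7^14 = 678223072849.
Step 3: Hamming bound ⌊q^n / V_q(n,t)⌋ = ⌊678223072849/85⌋ = 7979094974.
Step 4: Compare |C| = 14266490623 to 7979094974: violated.
The claimed |C| lies above the Hamming bound, so no 7-ary code of length 14 with d ≥ 3 can have 14266490623 codewords.


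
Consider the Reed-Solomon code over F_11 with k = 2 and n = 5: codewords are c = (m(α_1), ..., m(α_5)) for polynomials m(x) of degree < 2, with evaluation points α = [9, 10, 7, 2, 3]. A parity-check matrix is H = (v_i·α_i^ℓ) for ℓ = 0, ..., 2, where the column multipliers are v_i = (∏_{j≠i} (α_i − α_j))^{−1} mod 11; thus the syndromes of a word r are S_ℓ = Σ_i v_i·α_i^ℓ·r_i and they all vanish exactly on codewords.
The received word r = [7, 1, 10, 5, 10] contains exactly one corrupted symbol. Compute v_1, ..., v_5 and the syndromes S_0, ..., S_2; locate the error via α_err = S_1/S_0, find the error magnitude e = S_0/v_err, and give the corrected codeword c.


S = (9, 8, 1), error at position 3, error magnitude e = 2, c = [7, 1, 8, 5, 10].

Step 1: column multipliers v_i = (∏_{j≠i}(α_i − α_j))^{−1} mod 11.
  i = 1 (α = 9): (9−10)(9−7)(9−2)(9−3) = (−1)·2·7·6 = −84 ≡ 4, so v_1 = 4^{−1} = 3 (mod 11).
  i = 2 (α = 10): (10−9)(10−7)(10−2)(10−3) = 1·3·8·7 = 168 ≡ 3, so v_2 = 3^{−1} = 4 (mod 11).
  i = 3 (α = 7): (7−9)(7−10)(7−2)(7−3) = (−2)·(−3)·5·4 = 120 ≡ 10, so v_3 = 10^{−1} = 10 (mod 11).
  i = 4 (α = 2): (2−9)(2−10)(2−7)(2−3) = (−7)·(−8)·(−5)·(−1) = 280 ≡ 5, so v_4 = 5^{−1} = 9 (mod 11).
  i = 5 (α = 3): (3−9)(3−10)(3−7)(3−2) = (−6)·(−7)·(−4)·1 = −168 ≡ 8, so v_5 = 8^{−1} = 7 (mod 11).
  v = [3, 4, 10, 9, 7].
Step 2: syndromes of r = [7, 1, 10, 5, 10] (all sums mod 11).
  S_0 = Σ v_i r_i = 3·7 + 4·1 + 10·10 + 9·5 + 7·10 = 240 ≡ 9.
  S_1 = Σ v_i α_i r_i = 3·9·7 + 4·10·1 + 10·7·10 + 9·2·5 + 7·3·10 = 1229 ≡ 8.
  α_i^2 mod 11 = [4, 1, 5, 4, 9].
  S_2 = Σ v_i α_i^2 r_i = 3·4·7 + 4·1·1 + 10·5·10 + 9·4·5 + 7·9·10 = 1398 ≡ 1.
  S = (9, 8, 1) ≠ 0, so r is not a codeword (an error is present).
Step 3: locate the error. For a single error e at position i, S_ℓ = v_i·e·α_i^ℓ, so α_err = S_1/S_0.
  S_0^{−1} = 9^{−1} = 5 (mod 11), so α_err = 8·5 = 40 ≡ 7 = α_3. Error position i = 3.
  Consistency check: S_2/S_1 = 1·7 = 7 ≡ 7 = α_err ✓ (single-error assumption holds).
Step 4: error magnitude e = S_0/v_3 = S_0·∏_{j≠3}(α_3 − α_j) = 9·10 = 90 ≡ 2 (mod 11).
Step 5: correct position 3: c_3 = r_3 − e = 10 − 2 ≡ 8 (mod 11). Hence c = [7, 1, 8, 5, 10].
  Check: interpolating c through the α_i gives m(x) = 6 + 5·x (degree < 2) with m(α_i) = c_i for every i, so c is indeed a codeword.


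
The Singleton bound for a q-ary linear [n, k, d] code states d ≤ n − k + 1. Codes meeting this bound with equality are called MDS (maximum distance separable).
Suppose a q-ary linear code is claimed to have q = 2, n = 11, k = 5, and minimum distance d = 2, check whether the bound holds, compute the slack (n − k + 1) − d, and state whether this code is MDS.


Singleton RHS = n − k + 1 = 7, slack = 5, bound satisfied, not MDS.

Singleton bound: d ≤ n − k + 1.
Here n = 11, k = 5, so n − k + 1 = 7.
Given d = 2, check d ≤ 7: YES.
Slack = (n − k + 1) − d = 5.
The code is NOT MDS (slack = 5 > 0).
Description: the claimed parameters are [11, 5, 2]_2; such a code would be non-MDS.


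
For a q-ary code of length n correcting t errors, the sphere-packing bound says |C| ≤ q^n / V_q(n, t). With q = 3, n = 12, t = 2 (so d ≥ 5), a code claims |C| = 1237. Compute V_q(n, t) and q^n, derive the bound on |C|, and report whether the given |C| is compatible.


V_q(n, t) = 289, q^n = 531441, Hamming bound = 1838, |C| = 1237 ≤ bound (satisfied).

Step 1: Compute V_q(n, t) = Σ_{j=0}^2 C(n, j) (q−1)^j.
  j = 0: C(12,0)·(2)^0 = 1·1 = 1.
  j = 1: C(12,1)·(2)^1 = 12·2 = 24.
  j = 2: C(12,2)·(2)^2 = 66·4 = 264.
  V_q(n, t) = 1 + 24 + 264 = 289.
Step 2: q^n = 3^12 = 531441.
Step 3: Hamming bound ⌊q^n / V_q(n,t)⌋ = ⌊531441/289⌋ = 1838.
Step 4: Compare |C| = 1237 to 1838: satisfied.
The claimed |C| lies below the Hamming bound.


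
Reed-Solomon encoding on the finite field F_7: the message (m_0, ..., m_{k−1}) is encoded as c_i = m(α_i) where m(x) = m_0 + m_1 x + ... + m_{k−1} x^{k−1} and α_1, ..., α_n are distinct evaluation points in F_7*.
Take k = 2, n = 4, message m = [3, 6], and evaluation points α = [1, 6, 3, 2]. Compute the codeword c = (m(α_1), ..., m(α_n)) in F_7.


c = [2, 4, 0, 1]

Message polynomial: m(x) = 3 + 6·x (mod 7).
For each evaluation point α_i, compute m(α_i) mod 7:
  α_1 = 1: Horner steps 6 → 2, so m(1) = 2.
  α_2 = 6: Horner steps 6 → 4, so m(6) = 4.
  α_3 = 3: Horner steps 6 → 0, so m(3) = 0.
  α_4 = 2: Horner steps 6 → 1, so m(2) = 1.
Codeword c = [2, 4, 0, 1] ∈ F_7^4.


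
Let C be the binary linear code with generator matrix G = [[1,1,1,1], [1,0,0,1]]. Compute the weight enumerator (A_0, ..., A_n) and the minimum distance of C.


Weight distribution: A_0 = 1, A_2 = 2, A_4 = 1. Minimum distance d = 2.

Enumerate all 2^2 = 4 messages m ∈ F_2^2.
For each, compute codeword c = mG in F_2^4, then tally its weight.
  m = 00 → c = 0000, weight = 0.
  m = 10 → c = 1111, weight = 4.
  m = 01 → c = 1001, weight = 2.
  m = 11 → c = 0110, weight = 2.
Tally weights:
  weight 0: 1 codewords.
  weight 2: 2 codewords.
  weight 4: 1 codewords.
Minimum distance d = smallest w > 0 with A_w > 0 = 2.
Sanity: Σ A_w = 4 = 2^2 = 4 ✓.


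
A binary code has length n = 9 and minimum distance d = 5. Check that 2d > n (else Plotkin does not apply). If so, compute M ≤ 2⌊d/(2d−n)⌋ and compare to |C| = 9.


Plotkin bound M ≤ 10; given |C| = 9 ≤ bound (satisfied).

Check applicability: 2d = 10, n = 9.
2d − n = 1 > 0, so Plotkin applies.
Compute d/(2d−n) = 5/1 ≈ 5.0000.
⌊d/(2d−n)⌋ = 5.
Plotkin bound: M ≤ 2·5 = 10.
Given |C| = 9, check: satisfied.
This |C| is below the Plotkin bound.


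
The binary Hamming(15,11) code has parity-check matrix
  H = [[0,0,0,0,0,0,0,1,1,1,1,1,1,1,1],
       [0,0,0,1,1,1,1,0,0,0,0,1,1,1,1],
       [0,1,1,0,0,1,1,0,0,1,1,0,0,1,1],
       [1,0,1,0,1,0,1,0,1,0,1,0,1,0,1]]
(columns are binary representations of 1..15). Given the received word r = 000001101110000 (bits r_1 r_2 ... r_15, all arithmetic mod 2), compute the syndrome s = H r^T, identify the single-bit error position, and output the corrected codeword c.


s = (1, 0, 0, 1)^T, error position = 9, corrected codeword c = 000001100110000

Compute s = H r^T mod 2 one row at a time:
  s_1 = 0 + 1 + 1 + 1 + 0 + 0 + 0 + 0 = 3 ≡ 1 (mod 2).
  s_2 = 0 + 0 + 1 + 1 + 0 + 0 + 0 + 0 = 2 ≡ 0 (mod 2).
  s_3 = 0 + 0 + 1 + 1 + 1 + 1 + 0 + 0 = 4 ≡ 0 (mod 2).
  s_4 = 0 + 0 + 0 + 1 + 1 + 1 + 0 + 0 = 3 ≡ 1 (mod 2).
s = (1, 0, 0, 1)^T — this equals column 9 of H (binary 1001), so error is at position 9.
Correct: flip bit 9 of r = 000001101110000 to get c = 000001100110000.


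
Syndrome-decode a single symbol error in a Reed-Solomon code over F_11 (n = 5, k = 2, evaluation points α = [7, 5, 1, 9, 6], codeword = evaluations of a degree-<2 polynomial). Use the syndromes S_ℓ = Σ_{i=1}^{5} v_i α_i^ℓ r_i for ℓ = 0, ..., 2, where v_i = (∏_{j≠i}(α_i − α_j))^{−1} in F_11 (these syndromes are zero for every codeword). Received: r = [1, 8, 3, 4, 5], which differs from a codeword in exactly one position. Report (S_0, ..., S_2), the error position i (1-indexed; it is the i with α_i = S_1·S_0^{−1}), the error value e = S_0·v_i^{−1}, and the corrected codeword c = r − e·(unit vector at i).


S = (10, 6, 8), error at position 2, error magnitude e = 10, c = [1, 9, 3, 4, 5].

Step 1: column multipliers v_i = (∏_{j≠i}(α_i − α_j))^{−1} mod 11.
  i = 1 (α = 7): (7−5)(7−1)(7−9)(7−6) = 2·6·(−2)·1 = −24 ≡ 9, so v_1 = 9^{−1} = 5 (mod 11).
  i = 2 (α = 5): (5−7)(5−1)(5−9)(5−6) = (−2)·4·(−4)·(−1) = −32 ≡ 1, so v_2 = 1^{−1} = 1 (mod 11).
  i = 3 (α = 1): (1−7)(1−5)(1−9)(1−6) = (−6)·(−4)·(−8)·(−5) = 960 ≡ 3, so v_3 = 3^{−1} = 4 (mod 11).
  i = 4 (α = 9): (9−7)(9−5)(9−1)(9−6) = 2·4·8·3 = 192 ≡ 5, so v_4 = 5^{−1} = 9 (mod 11).
  i = 5 (α = 6): (6−7)(6−5)(6−1)(6−9) = (−1)·1·5·(−3) = 15 ≡ 4, so v_5 = 4^{−1} = 3 (mod 11).
  v = [5, 1, 4, 9, 3].
Step 2: syndromes of r = [1, 8, 3, 4, 5] (all sums mod 11).
  S_0 = Σ v_i r_i = 5·1 + 1·8 + 4·3 + 9·4 + 3·5 = 76 ≡ 10.
  S_1 = Σ v_i α_i r_i = 5·7·1 + 1·5·8 + 4·1·3 + 9·9·4 + 3·6·5 = 501 ≡ 6.
  α_i^2 mod 11 = [5, 3, 1, 4, 3].
  S_2 = Σ v_i α_i^2 r_i = 5·5·1 + 1·3·8 + 4·1·3 + 9·4·4 + 3·3·5 = 250 ≡ 8.
  S = (10, 6, 8) ≠ 0, so r is not a codeword (an error is present).
Step 3: locate the error. For a single error e at position i, S_ℓ = v_i·e·α_i^ℓ, so α_err = S_1/S_0.
  S_0^{−1} = 10^{−1} = 10 (mod 11), so α_err = 6·10 = 60 ≡ 5 = α_2. Error position i = 2.
  Consistency check: S_2/S_1 = 8·2 = 16 ≡ 5 = α_err ✓ (single-error assumption holds).
Step 4: error magnitude e = S_0/v_2 = S_0·∏_{j≠2}(α_2 − α_j) = 10·1 = 10 ≡ 10 (mod 11).
Step 5: correct position 2: c_2 = r_2 − e = 8 − 10 ≡ 9 (mod 11). Hence c = [1, 9, 3, 4, 5].
  Check: interpolating c through the α_i gives m(x) = 7 + 7·x (degree < 2) with m(α_i) = c_i for every i, so c is indeed a codeword.


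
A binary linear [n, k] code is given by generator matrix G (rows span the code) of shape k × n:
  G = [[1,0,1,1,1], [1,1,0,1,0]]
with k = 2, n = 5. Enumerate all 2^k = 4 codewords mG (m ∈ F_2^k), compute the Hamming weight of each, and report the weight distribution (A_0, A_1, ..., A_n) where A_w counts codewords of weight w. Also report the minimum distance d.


Weight distribution: A_0 = 1, A_3 = 2, A_4 = 1. Minimum distance d = 3.

Enumerate all 2^2 = 4 messages m ∈ F_2^2.
For each, compute codeword c = mG in F_2^5, then tally its weight.
  m = 00 → c = 00000, weight = 0.
  m = 10 → c = 10111, weight = 4.
  m = 01 → c = 11010, weight = 3.
  m = 11 → c = 01101, weight = 3.
Tally weights:
  weight 0: 1 codewords.
  weight 3: 2 codewords.
  weight 4: 1 codewords.
Minimum distance d = smallest w > 0 with A_w > 0 = 3.
Sanity: Σ A_w = 4 = 2^2 = 4 ✓.


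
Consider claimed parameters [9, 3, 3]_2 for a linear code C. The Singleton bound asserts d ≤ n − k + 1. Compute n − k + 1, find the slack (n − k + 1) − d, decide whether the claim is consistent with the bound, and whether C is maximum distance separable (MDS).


Singleton RHS = n − k + 1 = 7, slack = 4, bound satisfied, not MDS.

Singleton bound: d ≤ n − k + 1.
Here n = 9, k = 3, so n − k + 1 = 7.
Given d = 3, check d ≤ 7: YES.
Slack = (n − k + 1) − d = 4.
The code is NOT MDS (slack = 4 > 0).
Description: the claimed parameters are [9, 3, 3]_2; such a code would be non-MDS.


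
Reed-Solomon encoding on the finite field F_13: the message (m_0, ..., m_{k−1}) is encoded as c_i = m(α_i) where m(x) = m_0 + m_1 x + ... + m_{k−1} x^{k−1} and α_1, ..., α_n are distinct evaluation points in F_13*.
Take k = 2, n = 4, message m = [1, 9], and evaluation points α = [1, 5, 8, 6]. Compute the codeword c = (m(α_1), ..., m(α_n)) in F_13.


c = [10, 7, 8, 3]

Message polynomial: m(x) = 1 + 9·x (mod 13).
For each evaluation point α_i, compute m(α_i) mod 13:
  α_1 = 1: Horner steps 9 → 10, so m(1) = 10.
  α_2 = 5: Horner steps 9 → 7, so m(5) = 7.
  α_3 = 8: Horner steps 9 → 8, so m(8) = 8.
  α_4 = 6: Horner steps 9 → 3, so m(6) = 3.
Codeword c = [10, 7, 8, 3] ∈ F_13^4.


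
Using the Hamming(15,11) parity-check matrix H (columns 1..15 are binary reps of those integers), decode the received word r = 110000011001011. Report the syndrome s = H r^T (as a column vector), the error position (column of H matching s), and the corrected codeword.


s = (1, 1, 1, 1)^T, error position = 15, corrected codeword c = 110000011001010

Compute s = H r^T mod 2 one row at a time:
  s_1 = 1 + 1 + 0 + 0 + 1 + 0 + 1 + 1 = 5 ≡ 1 (mod 2).
  s_2 = 0 + 0 + 0 + 0 + 1 + 0 + 1 + 1 = 3 ≡ 1 (mod 2).
  s_3 = 1 + 0 + 0 + 0 + 0 + 0 + 1 + 1 = 3 ≡ 1 (mod 2).
  s_4 = 1 + 0 + 0 + 0 + 1 + 0 + 0 + 1 = 3 ≡ 1 (mod 2).
s = (1, 1, 1, 1)^T — this equals column 15 of H (binary 1111), so error is at position 15.
Correct: flip bit 15 of r = 110000011001011 to get c = 110000011001010.


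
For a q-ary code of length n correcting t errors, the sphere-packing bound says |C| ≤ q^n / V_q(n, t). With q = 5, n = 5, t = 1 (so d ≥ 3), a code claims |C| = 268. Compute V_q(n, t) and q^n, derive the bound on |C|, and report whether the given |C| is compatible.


V_q(n, t) = 21, q^n = 3125, Hamming bound = 148, |C| = 268 > bound (violated).

Step 1: Compute V_q(n, t) = Σ_{j=0}^1 C(n, j) (q−1)^j.
  j = 0: C(5,0)·(4)^0 = 1·1 = 1.
  j = 1: C(5,1)·(4)^1 = 5·4 = 20.
  V_q(n, t) = 1 + 20 = 21.
Step 2: q^n = 5^5 = 3125.
Step 3: Hamming bound ⌊q^n / V_q(n,t)⌋ = ⌊3125/21⌋ = 148.
Step 4: Compare |C| = 268 to 148: violated.
The claimed |C| lies above the Hamming bound, so no 5-ary code of length 5 with d ≥ 3 can have 268 codewords.


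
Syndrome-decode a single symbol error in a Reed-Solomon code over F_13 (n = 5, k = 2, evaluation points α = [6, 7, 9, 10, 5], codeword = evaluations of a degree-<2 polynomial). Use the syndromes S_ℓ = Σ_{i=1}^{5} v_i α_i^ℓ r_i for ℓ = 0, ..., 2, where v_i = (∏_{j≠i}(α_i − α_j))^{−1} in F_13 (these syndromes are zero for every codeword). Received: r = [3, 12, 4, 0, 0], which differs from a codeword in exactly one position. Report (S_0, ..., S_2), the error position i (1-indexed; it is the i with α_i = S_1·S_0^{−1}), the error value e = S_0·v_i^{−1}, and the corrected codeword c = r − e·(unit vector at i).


S = (6, 4, 7), error at position 5, error magnitude e = 6, c = [3, 12, 4, 0, 7].

Step 1: column multipliers v_i = (∏_{j≠i}(α_i − α_j))^{−1} mod 13.
  i = 1 (α = 6): (6−7)(6−9)(6−10)(6−5) = (−1)·(−3)·(−4)·1 = −12 ≡ 1, so v_1 = 1^{−1} = 1 (mod 13).
  i = 2 (α = 7): (7−6)(7−9)(7−10)(7−5) = 1·(−2)·(−3)·2 = 12 ≡ 12, so v_2 = 12^{−1} = 12 (mod 13).
  i = 3 (α = 9): (9−6)(9−7)(9−10)(9−5) = 3·2·(−1)·4 = −24 ≡ 2, so v_3 = 2^{−1} = 7 (mod 13).
  i = 4 (α = 10): (10−6)(10−7)(10−9)(10−5) = 4·3·1·5 = 60 ≡ 8, so v_4 = 8^{−1} = 5 (mod 13).
  i = 5 (α = 5): (5−6)(5−7)(5−9)(5−10) = (−1)·(−2)·(−4)·(−5) = 40 ≡ 1, so v_5 = 1^{−1} = 1 (mod 13).
  v = [1, 12, 7, 5, 1].
Step 2: syndromes of r = [3, 12, 4, 0, 0] (all sums mod 13).
  S_0 = Σ v_i r_i = 1·3 + 12·12 + 7·4 + 5·0 + 1·0 = 175 ≡ 6.
  S_1 = Σ v_i α_i r_i = 1·6·3 + 12·7·12 + 7·9·4 + 5·10·0 + 1·5·0 = 1278 ≡ 4.
  α_i^2 mod 13 = [10, 10, 3, 9, 12].
  S_2 = Σ v_i α_i^2 r_i = 1·10·3 + 12·10·12 + 7·3·4 + 5·9·0 + 1·12·0 = 1554 ≡ 7.
  S = (6, 4, 7) ≠ 0, so r is not a codeword (an error is present).
Step 3: locate the error. For a single error e at position i, S_ℓ = v_i·e·α_i^ℓ, so α_err = S_1/S_0.
  S_0^{−1} = 6^{−1} = 11 (mod 13), so α_err = 4·11 = 44 ≡ 5 = α_5. Error position i = 5.
  Consistency check: S_2/S_1 = 7·10 = 70 ≡ 5 = α_err ✓ (single-error assumption holds).
Step 4: error magnitude e = S_0/v_5 = S_0·∏_{j≠5}(α_5 − α_j) = 6·1 = 6 ≡ 6 (mod 13).
Step 5: correct position 5: c_5 = r_5 − e = 0 − 6 ≡ 7 (mod 13). Hence c = [3, 12, 4, 0, 7].
  Check: interpolating c through the α_i gives m(x) = 1 + 9·x (degree < 2) with m(α_i) = c_i for every i, so c is indeed a codeword.


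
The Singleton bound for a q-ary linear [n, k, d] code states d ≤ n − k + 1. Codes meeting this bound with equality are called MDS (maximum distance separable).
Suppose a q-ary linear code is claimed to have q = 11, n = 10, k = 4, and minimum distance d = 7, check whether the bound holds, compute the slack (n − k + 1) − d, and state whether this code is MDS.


Singleton RHS = n − k + 1 = 7, slack = 0, bound satisfied, MDS.

Singleton bound: d ≤ n − k + 1.
Here n = 10, k = 4, so n − k + 1 = 7.
Given d = 7, check d ≤ 7: YES.
Slack = (n − k + 1) − d = 0.
The code is MDS (slack = 0).
Description: the claimed parameters are [10, 4, 7]_11; such a code would be MDS (meets Singleton bound).


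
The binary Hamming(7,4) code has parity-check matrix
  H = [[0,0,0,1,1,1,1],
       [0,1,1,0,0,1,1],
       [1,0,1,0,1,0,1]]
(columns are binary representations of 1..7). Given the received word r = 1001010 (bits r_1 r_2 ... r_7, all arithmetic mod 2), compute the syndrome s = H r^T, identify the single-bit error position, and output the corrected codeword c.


s = (0, 1, 1)^T, error position = 3, corrected codeword c = 1011010

Compute s = H r^T mod 2 one row at a time:
  s_1 = 1 + 0 + 1 + 0 = 2 ≡ 0 (mod 2).
  s_2 = 0 + 0 + 1 + 0 = 1 ≡ 1 (mod 2).
  s_3 = 1 + 0 + 0 + 0 = 1 ≡ 1 (mod 2).
s = (0, 1, 1)^T — this equals column 3 of H (binary 011), so error is at position 3.
Correct: flip bit 3 of r = 1001010 to get c = 1011010.


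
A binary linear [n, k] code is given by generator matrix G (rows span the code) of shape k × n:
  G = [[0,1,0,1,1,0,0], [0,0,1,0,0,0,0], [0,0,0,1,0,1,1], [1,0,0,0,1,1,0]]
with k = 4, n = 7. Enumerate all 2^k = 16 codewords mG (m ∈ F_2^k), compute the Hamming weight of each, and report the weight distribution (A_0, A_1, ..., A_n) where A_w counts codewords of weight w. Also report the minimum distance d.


Weight distribution: A_0 = 1, A_1 = 1, A_3 = 4, A_4 = 7, A_5 = 3. Minimum distance d = 1.

Enumerate all 2^4 = 16 messages m ∈ F_2^4.
For each, compute codeword c = mG in F_2^7, then tally its weight.
  m = 0000 → c = 0000000, weight = 0.
  m = 1000 → c = 0101100, weight = 3.
  m = 0100 → c = 0010000, weight = 1.
  m = 1100 → c = 0111100, weight = 4.
  m = 0010 → c = 0001011, weight = 3.
  m = 1010 → c = 0100111, weight = 4.
  m = 0110 → c = 0011011, weight = 4.
  m = 1110 → c = 0110111, weight = 5.
  m = 0001 → c = 1000110, weight = 3.
  m = 1001 → c = 1101010, weight = 4.
  m = 0101 → c = 1010110, weight = 4.
  m = 1101 → c = 1111010, weight = 5.
  m = 0011 → c = 1001101, weight = 4.
  m = 1011 → c = 1100001, weight = 3.
  m = 0111 → c = 1011101, weight = 5.
  m = 1111 → c = 1110001, weight = 4.
Tally weights:
  weight 0: 1 codewords.
  weight 1: 1 codewords.
  weight 3: 4 codewords.
  weight 4: 7 codewords.
  weight 5: 3 codewords.
Minimum distance d = smallest w > 0 with A_w > 0 = 1.
Sanity: Σ A_w = 16 = 2^4 = 16 ✓.


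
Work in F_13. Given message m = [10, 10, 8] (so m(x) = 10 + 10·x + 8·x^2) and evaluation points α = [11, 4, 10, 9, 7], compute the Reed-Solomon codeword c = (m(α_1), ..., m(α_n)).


c = [9, 9, 0, 7, 4]

Message polynomial: m(x) = 10 + 10·x + 8·x^2 (mod 13).
For each evaluation point α_i, compute m(α_i) mod 13:
  α_1 = 11: Horner steps 8 → 7 → 9, so m(11) = 9.
  α_2 = 4: Horner steps 8 → 3 → 9, so m(4) = 9.
  α_3 = 10: Horner steps 8 → 12 → 0, so m(10) = 0.
  α_4 = 9: Horner steps 8 → 4 → 7, so m(9) = 7.
  α_5 = 7: Horner steps 8 → 1 → 4, so m(7) = 4.
Codeword c = [9, 9, 0, 7, 4] ∈ F_13^5.


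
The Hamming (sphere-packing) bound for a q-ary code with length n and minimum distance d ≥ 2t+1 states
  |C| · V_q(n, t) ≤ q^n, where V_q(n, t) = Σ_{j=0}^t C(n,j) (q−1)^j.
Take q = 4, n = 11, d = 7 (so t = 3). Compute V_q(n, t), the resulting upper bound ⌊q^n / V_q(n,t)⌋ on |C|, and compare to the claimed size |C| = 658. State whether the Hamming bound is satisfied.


V_q(n, t) = 4984, q^n = 4194304, Hamming bound = 841, |C| = 658 ≤ bound (satisfied).

Step 1: Compute V_q(n, t) = Σ_{j=0}^3 C(n, j) (q−1)^j.
  j = 0: C(11,0)·(3)^0 = 1·1 = 1.
  j = 1: C(11,1)·(3)^1 = 11·3 = 33.
  j = 2: C(11,2)·(3)^2 = 55·9 = 495.
  j = 3: C(11,3)·(3)^3 = 165·27 = 4455.
  V_q(n, t) = 1 + 33 + 495 + 4455 = 4984.
Step 2: q^n = 4^11 = 4194304.
Step 3: Hamming bound ⌊q^n / V_q(n,t)⌋ = ⌊4194304/4984⌋ = 841.
Step 4: Compare |C| = 658 to 841: satisfied.
The claimed |C| lies below the Hamming bound.


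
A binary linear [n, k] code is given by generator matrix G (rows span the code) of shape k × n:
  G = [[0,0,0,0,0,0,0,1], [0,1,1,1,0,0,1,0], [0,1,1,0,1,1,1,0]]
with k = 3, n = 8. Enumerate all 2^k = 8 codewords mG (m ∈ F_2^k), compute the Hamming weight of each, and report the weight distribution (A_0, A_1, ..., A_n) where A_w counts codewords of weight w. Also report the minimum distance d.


Weight distribution: A_0 = 1, A_1 = 1, A_3 = 1, A_4 = 2, A_5 = 2, A_6 = 1. Minimum distance d = 1.

Enumerate all 2^3 = 8 messages m ∈ F_2^3.
For each, compute codeword c = mG in F_2^8, then tally its weight.
  m = 000 → c = 00000000, weight = 0.
  m = 100 → c = 00000001, weight = 1.
  m = 010 → c = 01110010, weight = 4.
  m = 110 → c = 01110011, weight = 5.
  m = 001 → c = 01101110, weight = 5.
  m = 101 → c = 01101111, weight = 6.
  m = 011 → c = 00011100, weight = 3.
  m = 111 → c = 00011101, weight = 4.
Tally weights:
  weight 0: 1 codewords.
  weight 1: 1 codewords.
  weight 3: 1 codewords.
  weight 4: 2 codewords.
  weight 5: 2 codewords.
  weight 6: 1 codewords.
Minimum distance d = smallest w > 0 with A_w > 0 = 1.
Sanity: Σ A_w = 8 = 2^3 = 8 ✓.


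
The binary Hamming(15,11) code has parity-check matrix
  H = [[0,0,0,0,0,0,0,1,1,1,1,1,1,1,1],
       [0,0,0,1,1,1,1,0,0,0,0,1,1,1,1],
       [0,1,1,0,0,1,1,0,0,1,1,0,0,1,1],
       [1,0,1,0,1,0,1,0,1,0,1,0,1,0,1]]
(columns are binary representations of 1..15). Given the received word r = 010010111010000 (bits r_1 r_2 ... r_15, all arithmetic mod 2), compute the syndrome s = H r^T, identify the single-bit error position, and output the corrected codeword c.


s = (1, 0, 1, 0)^T, error position = 10, corrected codeword c = 010010111110000

Compute s = H r^T mod 2 one row at a time:
  s_1 = 1 + 1 + 0 + 1 + 0 + 0 + 0 + 0 = 3 ≡ 1 (mod 2).
  s_2 = 0 + 1 + 0 + 1 + 0 + 0 + 0 + 0 = 2 ≡ 0 (mod 2).
  s_3 = 1 + 0 + 0 + 1 + 0 + 1 + 0 + 0 = 3 ≡ 1 (mod 2).
  s_4 = 0 + 0 + 1 + 1 + 1 + 1 + 0 + 0 = 4 ≡ 0 (mod 2).
s = (1, 0, 1, 0)^T — this equals column 10 of H (binary 1010), so error is at position 10.
Correct: flip bit 10 of r = 010010111010000 to get c = 010010111110000.


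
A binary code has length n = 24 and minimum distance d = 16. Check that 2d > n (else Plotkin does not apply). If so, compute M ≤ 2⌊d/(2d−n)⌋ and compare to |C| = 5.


Plotkin bound M ≤ 4; given |C| = 5 > bound (violated).

Check applicability: 2d = 32, n = 24.
2d − n = 8 > 0, so Plotkin applies.
Compute d/(2d−n) = 16/8 ≈ 2.0000.
⌊d/(2d−n)⌋ = 2.
Plotkin bound: M ≤ 2·2 = 4.
Given |C| = 5, check: VIOLATED.
This |C| is above the Plotkin bound, so no binary code with n = 24, d = 16 and 5 codewords exists.


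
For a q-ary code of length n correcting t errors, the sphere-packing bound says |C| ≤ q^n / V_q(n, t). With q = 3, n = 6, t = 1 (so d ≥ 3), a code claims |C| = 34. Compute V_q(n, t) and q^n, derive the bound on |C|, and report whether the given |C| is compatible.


V_q(n, t) = 13, q^n = 729, Hamming bound = 56, |C| = 34 ≤ bound (satisfied).

Step 1: Compute V_q(n, t) = Σ_{j=0}^1 C(n, j) (q−1)^j.
  j = 0: C(6,0)·(2)^0 = 1·1 = 1.
  j = 1: C(6,1)·(2)^1 = 6·2 = 12.
  V_q(n, t) = 1 + 12 = 13.
Step 2: q^n = 3^6 = 729.
Step 3: Hamming bound ⌊q^n / V_q(n,t)⌋ = ⌊729/13⌋ = 56.
Step 4: Compare |C| = 34 to 56: satisfied.
The claimed |C| lies below the Hamming bound.


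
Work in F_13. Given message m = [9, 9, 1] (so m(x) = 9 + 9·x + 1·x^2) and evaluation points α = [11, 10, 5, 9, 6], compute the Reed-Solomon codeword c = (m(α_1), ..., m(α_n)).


c = [8, 4, 1, 2, 8]

Message polynomial: m(x) = 9 + 9·x + 1·x^2 (mod 13).
For each evaluation point α_i, compute m(α_i) mod 13:
  α_1 = 11: Horner steps 1 → 7 → 8, so m(11) = 8.
  α_2 = 10: Horner steps 1 → 6 → 4, so m(10) = 4.
  α_3 = 5: Horner steps 1 → 1 → 1, so m(5) = 1.
  α_4 = 9: Horner steps 1 → 5 → 2, so m(9) = 2.
  α_5 = 6: Horner steps 1 → 2 → 8, so m(6) = 8.
Codeword c = [8, 4, 1, 2, 8] ∈ F_13^5.


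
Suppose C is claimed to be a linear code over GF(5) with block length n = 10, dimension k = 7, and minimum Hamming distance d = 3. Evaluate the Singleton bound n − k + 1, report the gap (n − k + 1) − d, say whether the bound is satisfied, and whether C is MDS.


Singleton RHS = n − k + 1 = 4, slack = 1, bound satisfied, not MDS.

Singleton bound: d ≤ n − k + 1.
Here n = 10, k = 7, so n − k + 1 = 4.
Given d = 3, check d ≤ 4: YES.
Slack = (n − k + 1) − d = 1.
The code is NOT MDS (slack = 1 > 0).
Description: the claimed parameters are [10, 7, 3]_5; such a code would be non-MDS.


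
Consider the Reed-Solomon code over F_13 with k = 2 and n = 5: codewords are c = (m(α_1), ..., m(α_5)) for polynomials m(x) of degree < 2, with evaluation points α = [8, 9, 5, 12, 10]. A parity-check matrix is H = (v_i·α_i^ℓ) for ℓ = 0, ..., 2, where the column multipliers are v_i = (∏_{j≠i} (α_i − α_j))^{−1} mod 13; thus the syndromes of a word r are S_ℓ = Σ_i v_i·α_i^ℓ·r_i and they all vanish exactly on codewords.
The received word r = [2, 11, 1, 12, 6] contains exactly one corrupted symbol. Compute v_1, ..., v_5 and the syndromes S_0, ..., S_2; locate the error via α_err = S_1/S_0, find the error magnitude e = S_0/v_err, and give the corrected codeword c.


S = (2, 7, 5), error at position 5, error magnitude e = 12, c = [2, 11, 1, 12, 7].

Step 1: column multipliers v_i = (∏_{j≠i}(α_i − α_j))^{−1} mod 13.
  i = 1 (α = 8): (8−9)(8−5)(8−12)(8−10) = (−1)·3·(−4)·(−2) = −24 ≡ 2, so v_1 = 2^{−1} = 7 (mod 13).
  i = 2 (α = 9): (9−8)(9−5)(9−12)(9−10) = 1·4·(−3)·(−1) = 12 ≡ 12, so v_2 = 12^{−1} = 12 (mod 13).
  i = 3 (α = 5): (5−8)(5−9)(5−12)(5−10) = (−3)·(−4)·(−7)·(−5) = 420 ≡ 4, so v_3 = 4^{−1} = 10 (mod 13).
  i = 4 (α = 12): (12−8)(12−9)(12−5)(12−10) = 4·3·7·2 = 168 ≡ 12, so v_4 = 12^{−1} = 12 (mod 13).
  i = 5 (α = 10): (10−8)(10−9)(10−5)(10−12) = 2·1·5·(−2) = −20 ≡ 6, so v_5 = 6^{−1} = 11 (mod 13).
  v = [7, 12, 10, 12, 11].
Step 2: syndromes of r = [2, 11, 1, 12, 6] (all sums mod 13).
  S_0 = Σ v_i r_i = 7·2 + 12·11 + 10·1 + 12·12 + 11·6 = 366 ≡ 2.
  S_1 = Σ v_i α_i r_i = 7·8·2 + 12·9·11 + 10·5·1 + 12·12·12 + 11·10·6 = 3738 ≡ 7.
  α_i^2 mod 13 = [12, 3, 12, 1, 9].
  S_2 = Σ v_i α_i^2 r_i = 7·12·2 + 12·3·11 + 10·12·1 + 12·1·12 + 11·9·6 = 1422 ≡ 5.
  S = (2, 7, 5) ≠ 0, so r is not a codeword (an error is present).
Step 3: locate the error. For a single error e at position i, S_ℓ = v_i·e·α_i^ℓ, so α_err = S_1/S_0.
  S_0^{−1} = 2^{−1} = 7 (mod 13), so α_err = 7·7 = 49 ≡ 10 = α_5. Error position i = 5.
  Consistency check: S_2/S_1 = 5·2 = 10 ≡ 10 = α_err ✓ (single-error assumption holds).
Step 4: error magnitude e = S_0/v_5 = S_0·∏_{j≠5}(α_5 − α_j) = 2·6 = 12 ≡ 12 (mod 13).
Step 5: correct position 5: c_5 = r_5 − e = 6 − 12 ≡ 7 (mod 13). Hence c = [2, 11, 1, 12, 7].
  Check: interpolating c through the α_i gives m(x) = 8 + 9·x (degree < 2) with m(α_i) = c_i for every i, so c is indeed a codeword.


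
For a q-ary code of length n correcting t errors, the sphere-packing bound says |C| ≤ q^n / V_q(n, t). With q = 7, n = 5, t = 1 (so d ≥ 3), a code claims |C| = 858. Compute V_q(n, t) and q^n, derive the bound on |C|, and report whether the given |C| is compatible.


V_q(n, t) = 31, q^n = 16807, Hamming bound = 542, |C| = 858 > bound (violated).

Step 1: Compute V_q(n, t) = Σ_{j=0}^1 C(n, j) (q−1)^j.
  j = 0: C(5,0)·(6)^0 = 1·1 = 1.
  j = 1: C(5,1)·(6)^1 = 5·6 = 30.
  V_q(n, t) = 1 + 30 = 31.
Step 2: q^n = 7^5 = 16807.
Step 3: Hamming bound ⌊q^n / V_q(n,t)⌋ = ⌊16807/31⌋ = 542.
Step 4: Compare |C| = 858 to 542: violated.
The claimed |C| lies above the Hamming bound, so no 7-ary code of length 5 with d ≥ 3 can have 858 codewords.


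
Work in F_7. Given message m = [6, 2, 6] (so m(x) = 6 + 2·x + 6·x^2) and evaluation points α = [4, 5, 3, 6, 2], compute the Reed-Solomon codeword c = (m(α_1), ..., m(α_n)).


c = [5, 5, 3, 3, 6]

Message polynomial: m(x) = 6 + 2·x + 6·x^2 (mod 7).
For each evaluation point α_i, compute m(α_i) mod 7:
  α_1 = 4: Horner steps 6 → 5 → 5, so m(4) = 5.
  α_2 = 5: Horner steps 6 → 4 → 5, so m(5) = 5.
  α_3 = 3: Horner steps 6 → 6 → 3, so m(3) = 3.
  α_4 = 6: Horner steps 6 → 3 → 3, so m(6) = 3.
  α_5 = 2: Horner steps 6 → 0 → 6, so m(2) = 6.
Codeword c = [5, 5, 3, 3, 6] ∈ F_7^5.


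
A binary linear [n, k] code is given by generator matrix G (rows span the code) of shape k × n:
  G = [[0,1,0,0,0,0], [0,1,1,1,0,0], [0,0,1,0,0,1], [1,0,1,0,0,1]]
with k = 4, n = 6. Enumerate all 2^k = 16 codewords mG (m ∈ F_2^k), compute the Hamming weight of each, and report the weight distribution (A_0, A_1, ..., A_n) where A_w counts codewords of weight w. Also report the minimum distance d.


Weight distribution: A_0 = 1, A_1 = 2, A_2 = 4, A_3 = 6, A_4 = 3. Minimum distance d = 1.

Enumerate all 2^4 = 16 messages m ∈ F_2^4.
For each, compute codeword c = mG in F_2^6, then tally its weight.
  m = 0000 → c = 000000, weight = 0.
  m = 1000 → c = 010000, weight = 1.
  m = 0100 → c = 011100, weight = 3.
  m = 1100 → c = 001100, weight = 2.
  m = 0010 → c = 001001, weight = 2.
  m = 1010 → c = 011001, weight = 3.
  m = 0110 → c = 010101, weight = 3.
  m = 1110 → c = 000101, weight = 2.
  m = 0001 → c = 101001, weight = 3.
  m = 1001 → c = 111001, weight = 4.
  m = 0101 → c = 110101, weight = 4.
  m = 1101 → c = 100101, weight = 3.
  m = 0011 → c = 100000, weight = 1.
  m = 1011 → c = 110000, weight = 2.
  m = 0111 → c = 111100, weight = 4.
  m = 1111 → c = 101100, weight = 3.
Tally weights:
  weight 0: 1 codewords.
  weight 1: 2 codewords.
  weight 2: 4 codewords.
  weight 3: 6 codewords.
  weight 4: 3 codewords.
Minimum distance d = smallest w > 0 with A_w > 0 = 1.
Sanity: Σ A_w = 16 = 2^4 = 16 ✓.


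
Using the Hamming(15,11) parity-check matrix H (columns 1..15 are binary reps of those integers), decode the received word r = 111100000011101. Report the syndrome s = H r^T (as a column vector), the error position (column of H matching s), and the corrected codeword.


s = (0, 0, 0, 1)^T, error position = 1, corrected codeword c = 011100000011101

Compute s = H r^T mod 2 one row at a time:
  s_1 = 0 + 0 + 0 + 1 + 1 + 1 + 0 + 1 = 4 ≡ 0 (mod 2).
  s_2 = 1 + 0 + 0 + 0 + 1 + 1 + 0 + 1 = 4 ≡ 0 (mod 2).
  s_3 = 1 + 1 + 0 + 0 + 0 + 1 + 0 + 1 = 4 ≡ 0 (mod 2).
  s_4 = 1 + 1 + 0 + 0 + 0 + 1 + 1 + 1 = 5 ≡ 1 (mod 2).
s = (0, 0, 0, 1)^T — this equals column 1 of H (binary 0001), so error is at position 1.
Correct: flip bit 1 of r = 111100000011101 to get c = 011100000011101.


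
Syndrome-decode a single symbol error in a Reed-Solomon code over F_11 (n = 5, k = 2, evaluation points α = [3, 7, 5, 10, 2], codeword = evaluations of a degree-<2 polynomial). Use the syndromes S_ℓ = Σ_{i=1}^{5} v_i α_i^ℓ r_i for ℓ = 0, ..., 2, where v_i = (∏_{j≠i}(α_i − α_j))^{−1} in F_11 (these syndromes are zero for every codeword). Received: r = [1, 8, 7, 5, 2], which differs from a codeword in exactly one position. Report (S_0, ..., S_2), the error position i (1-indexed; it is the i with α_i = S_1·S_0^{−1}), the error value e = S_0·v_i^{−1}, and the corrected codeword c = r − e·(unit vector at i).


S = (6, 8, 7), error at position 3, error magnitude e = 8, c = [1, 8, 10, 5, 2].

Step 1: column multipliers v_i = (∏_{j≠i}(α_i − α_j))^{−1} mod 11.
  i = 1 (α = 3): (3−7)(3−5)(3−10)(3−2) = (−4)·(−2)·(−7)·1 = −56 ≡ 10, so v_1 = 10^{−1} = 10 (mod 11).
  i = 2 (α = 7): (7−3)(7−5)(7−10)(7−2) = 4·2·(−3)·5 = −120 ≡ 1, so v_2 = 1^{−1} = 1 (mod 11).
  i = 3 (α = 5): (5−3)(5−7)(5−10)(5−2) = 2·(−2)·(−5)·3 = 60 ≡ 5, so v_3 = 5^{−1} = 9 (mod 11).
  i = 4 (α = 10): (10−3)(10−7)(10−5)(10−2) = 7·3·5·8 = 840 ≡ 4, so v_4 = 4^{−1} = 3 (mod 11).
  i = 5 (α = 2): (2−3)(2−7)(2−5)(2−10) = (−1)·(−5)·(−3)·(−8) = 120 ≡ 10, so v_5 = 10^{−1} = 10 (mod 11).
  v = [10, 1, 9, 3, 10].
Step 2: syndromes of r = [1, 8, 7, 5, 2] (all sums mod 11).
  S_0 = Σ v_i r_i = 10·1 + 1·8 + 9·7 + 3·5 + 10·2 = 116 ≡ 6.
  S_1 = Σ v_i α_i r_i = 10·3·1 + 1·7·8 + 9·5·7 + 3·10·5 + 10·2·2 = 591 ≡ 8.
  α_i^2 mod 11 = [9, 5, 3, 1, 4].
  S_2 = Σ v_i α_i^2 r_i = 10·9·1 + 1·5·8 + 9·3·7 + 3·1·5 + 10·4·2 = 414 ≡ 7.
  S = (6, 8, 7) ≠ 0, so r is not a codeword (an error is present).
Step 3: locate the error. For a single error e at position i, S_ℓ = v_i·e·α_i^ℓ, so α_err = S_1/S_0.
  S_0^{−1} = 6^{−1} = 2 (mod 11), so α_err = 8·2 = 16 ≡ 5 = α_3. Error position i = 3.
  Consistency check: S_2/S_1 = 7·7 = 49 ≡ 5 = α_err ✓ (single-error assumption holds).
Step 4: error magnitude e = S_0/v_3 = S_0·∏_{j≠3}(α_3 − α_j) = 6·5 = 30 ≡ 8 (mod 11).
Step 5: correct position 3: c_3 = r_3 − e = 7 − 8 ≡ 10 (mod 11). Hence c = [1, 8, 10, 5, 2].
  Check: interpolating c through the α_i gives m(x) = 4 + 10·x (degree < 2) with m(α_i) = c_i for every i, so c is indeed a codeword.
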